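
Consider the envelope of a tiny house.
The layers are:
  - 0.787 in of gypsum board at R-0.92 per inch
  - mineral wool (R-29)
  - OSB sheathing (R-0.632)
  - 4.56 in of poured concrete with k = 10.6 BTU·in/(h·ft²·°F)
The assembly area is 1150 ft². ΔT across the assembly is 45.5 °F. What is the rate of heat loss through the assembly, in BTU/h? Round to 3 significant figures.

1700 BTU/h

0.787 × 0.92 = 0.724
4.56/10.6 = 0.4302
R_total = 0.724 + 29 + 0.632 + 0.4302 = 30.79 ft²·°F·h/BTU
Q = A·ΔT/R = 1150 × 45.5 / 30.79 = 1700 BTU/h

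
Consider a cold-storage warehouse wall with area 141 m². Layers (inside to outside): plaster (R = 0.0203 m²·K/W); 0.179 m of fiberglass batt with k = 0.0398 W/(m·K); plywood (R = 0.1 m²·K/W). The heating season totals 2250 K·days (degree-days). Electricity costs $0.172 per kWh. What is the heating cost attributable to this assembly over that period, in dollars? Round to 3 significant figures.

284 dollars

0.179/0.0398 = 4.497
R_total = 0.0203 + 4.497 + 0.1 = 4.618 m²·K/W
E = A × HDD × 24 / R / 1000 = 141 × 2250 × 24 / 4.618 / 1000 = 1649 kWh
Cost = 1649 × 0.172 = $283.6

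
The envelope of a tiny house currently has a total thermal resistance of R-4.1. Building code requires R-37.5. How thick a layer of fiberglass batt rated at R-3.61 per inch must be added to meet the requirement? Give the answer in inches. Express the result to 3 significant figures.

ΔR = 37.5 − 4.1 = 33.4 ft²·°F·h/BTU
L = ΔR / (R/in) = 33.4/3.61 = 9.252 in

9.25 in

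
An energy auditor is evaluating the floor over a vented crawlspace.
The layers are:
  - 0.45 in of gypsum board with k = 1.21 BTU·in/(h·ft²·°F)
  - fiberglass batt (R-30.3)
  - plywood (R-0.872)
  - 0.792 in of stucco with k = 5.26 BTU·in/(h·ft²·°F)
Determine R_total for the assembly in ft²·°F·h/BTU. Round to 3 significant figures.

0.45/1.21 = 0.3719
0.792/5.26 = 0.1506
R_total = 0.3719 + 30.3 + 0.872 + 0.1506 = 31.69 ft²·°F·h/BTU

31.7 ft²·°F·h/BTU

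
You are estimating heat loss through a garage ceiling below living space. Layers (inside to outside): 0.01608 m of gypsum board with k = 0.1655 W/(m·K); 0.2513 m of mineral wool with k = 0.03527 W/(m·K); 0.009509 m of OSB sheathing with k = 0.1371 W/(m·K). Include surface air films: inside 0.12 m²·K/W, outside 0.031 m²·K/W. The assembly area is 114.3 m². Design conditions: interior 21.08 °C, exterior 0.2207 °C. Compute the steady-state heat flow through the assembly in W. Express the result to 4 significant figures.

0.01608/0.1655 = 0.09716
0.2513/0.03527 = 7.125
0.009509/0.1371 = 0.069358
R_total = 0.12 + 0.09716 + 7.125 + 0.069358 + 0.031 = 7.4426 m²·K/W
Q = A·ΔT/R = 114.3 × (21.08 − 0.2207) / 7.4426 = 320.35 W

320.3 W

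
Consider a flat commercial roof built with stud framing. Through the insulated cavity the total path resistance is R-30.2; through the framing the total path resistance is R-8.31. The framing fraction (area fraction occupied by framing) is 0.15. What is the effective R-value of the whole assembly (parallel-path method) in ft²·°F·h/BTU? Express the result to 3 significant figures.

U_eff = 0.85/30.2 + 0.15/8.31 = 0.02815 + 0.01805 = 0.0462
R_eff = 1/U_eff = 21.65 ft²·°F·h/BTU

21.6 ft²·°F·h/BTU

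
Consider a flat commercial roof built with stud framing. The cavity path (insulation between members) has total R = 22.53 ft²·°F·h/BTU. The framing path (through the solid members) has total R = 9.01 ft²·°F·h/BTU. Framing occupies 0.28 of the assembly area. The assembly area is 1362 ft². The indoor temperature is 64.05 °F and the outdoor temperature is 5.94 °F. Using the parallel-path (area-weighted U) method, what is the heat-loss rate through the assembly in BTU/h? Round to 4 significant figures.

4989 BTU/h

U_eff = 0.72/22.53 + 0.28/9.01 = 0.031957 + 0.031077 = 0.063034
R_eff = 1/U_eff = 15.864 ft²·°F·h/BTU
Q = 1362 × (64.05 − 5.94) / 15.864 = 4988.9 BTU/h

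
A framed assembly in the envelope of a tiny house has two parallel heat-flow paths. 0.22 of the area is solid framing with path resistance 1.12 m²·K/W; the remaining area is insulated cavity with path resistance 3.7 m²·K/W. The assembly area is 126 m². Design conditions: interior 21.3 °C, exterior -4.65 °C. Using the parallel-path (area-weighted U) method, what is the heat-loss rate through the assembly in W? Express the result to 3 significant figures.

U_eff = 0.78/3.7 + 0.22/1.12 = 0.2108 + 0.1964 = 0.4072
R_eff = 1/U_eff = 2.456 m²·K/W
Q = 126 × (21.3 − (-4.65)) / 2.456 = 1332 W

1330 W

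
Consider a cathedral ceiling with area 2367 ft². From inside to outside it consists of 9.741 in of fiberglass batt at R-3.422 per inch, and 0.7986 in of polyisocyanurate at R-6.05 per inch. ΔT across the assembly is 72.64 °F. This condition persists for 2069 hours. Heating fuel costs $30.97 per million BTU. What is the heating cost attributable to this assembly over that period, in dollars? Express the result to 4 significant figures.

288.7 dollars

9.741 × 3.422 = 33.334
0.7986 × 6.05 = 4.8315
R_total = 33.334 + 4.8315 = 38.165 ft²·°F·h/BTU
Q = 2367 × 72.64 / 38.165 = 4505.1 BTU/h
E = 4505.1 × 2069 = 9321100 BTU
Cost = 9321100/10⁶ × 30.97 = $288.67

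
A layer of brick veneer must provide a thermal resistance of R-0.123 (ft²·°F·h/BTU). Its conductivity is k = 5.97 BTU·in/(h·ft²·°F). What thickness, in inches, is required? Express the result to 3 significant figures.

0.734 in

L = R × k = 0.123 × 5.97 = 0.7343 in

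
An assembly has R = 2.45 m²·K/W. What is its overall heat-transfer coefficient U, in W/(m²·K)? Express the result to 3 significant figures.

0.408 W/(m²·K)

U = 1/R = 1/2.45 = 0.4082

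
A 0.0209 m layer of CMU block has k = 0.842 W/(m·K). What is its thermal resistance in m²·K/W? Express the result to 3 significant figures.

R = L/k = 0.0209/0.842 = 0.02482 m²·K/W

0.0248 m²·K/W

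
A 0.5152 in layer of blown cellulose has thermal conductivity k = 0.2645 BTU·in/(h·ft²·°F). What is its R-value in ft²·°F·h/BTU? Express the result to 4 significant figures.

R = L/k = 0.5152/0.2645 = 1.9478 ft²·°F·h/BTU

1.948 ft²·°F·h/BTU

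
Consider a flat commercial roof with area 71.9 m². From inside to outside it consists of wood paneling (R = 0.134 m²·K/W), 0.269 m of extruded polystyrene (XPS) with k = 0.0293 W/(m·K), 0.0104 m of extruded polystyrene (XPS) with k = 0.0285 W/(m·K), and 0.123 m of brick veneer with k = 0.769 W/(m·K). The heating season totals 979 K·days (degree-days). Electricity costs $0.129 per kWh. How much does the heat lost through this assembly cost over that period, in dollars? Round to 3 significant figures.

22.1 dollars

0.269/0.0293 = 9.181
0.0104/0.0285 = 0.3649
0.123/0.769 = 0.1599
R_total = 0.134 + 9.181 + 0.3649 + 0.1599 = 9.84 m²·K/W
E = A × HDD × 24 / R / 1000 = 71.9 × 979 × 24 / 9.84 / 1000 = 171.7 kWh
Cost = 171.7 × 0.129 = $22.15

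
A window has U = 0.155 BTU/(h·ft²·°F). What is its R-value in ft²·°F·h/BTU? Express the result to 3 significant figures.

6.45 ft²·°F·h/BTU

R = 1/U = 1/0.155 = 6.452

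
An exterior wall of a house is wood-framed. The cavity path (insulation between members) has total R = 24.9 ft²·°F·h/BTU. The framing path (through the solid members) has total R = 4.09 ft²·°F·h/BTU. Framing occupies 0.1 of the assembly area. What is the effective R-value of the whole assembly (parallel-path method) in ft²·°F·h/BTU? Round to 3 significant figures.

16.5 ft²·°F·h/BTU

U_eff = 0.9/24.9 + 0.1/4.09 = 0.03614 + 0.02445 = 0.06059
R_eff = 1/U_eff = 16.5 ft²·°F·h/BTU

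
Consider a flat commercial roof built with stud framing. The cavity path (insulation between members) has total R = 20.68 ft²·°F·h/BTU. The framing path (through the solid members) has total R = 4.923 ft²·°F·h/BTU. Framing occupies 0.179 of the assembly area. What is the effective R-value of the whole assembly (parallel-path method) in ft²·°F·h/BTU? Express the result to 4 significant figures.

U_eff = 0.821/20.68 + 0.179/4.923 = 0.0397 + 0.03636 = 0.07606
R_eff = 1/U_eff = 13.147 ft²·°F·h/BTU

13.15 ft²·°F·h/BTU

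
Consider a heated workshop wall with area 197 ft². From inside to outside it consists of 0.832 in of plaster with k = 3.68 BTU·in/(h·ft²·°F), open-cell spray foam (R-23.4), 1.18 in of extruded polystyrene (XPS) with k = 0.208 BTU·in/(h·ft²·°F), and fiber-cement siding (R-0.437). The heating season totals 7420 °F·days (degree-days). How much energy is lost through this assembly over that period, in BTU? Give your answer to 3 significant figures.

1180000 BTU

0.832/3.68 = 0.2261
1.18/0.208 = 5.673
R_total = 0.2261 + 23.4 + 5.673 + 0.437 = 29.74 ft²·°F·h/BTU
E = A × HDD × 24 / R = 197 × 7420 × 24 / 29.74 = 1180000 BTU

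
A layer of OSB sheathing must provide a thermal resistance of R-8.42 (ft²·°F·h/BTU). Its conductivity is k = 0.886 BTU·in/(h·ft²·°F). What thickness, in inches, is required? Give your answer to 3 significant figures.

7.46 in

L = R × k = 8.42 × 0.886 = 7.46 in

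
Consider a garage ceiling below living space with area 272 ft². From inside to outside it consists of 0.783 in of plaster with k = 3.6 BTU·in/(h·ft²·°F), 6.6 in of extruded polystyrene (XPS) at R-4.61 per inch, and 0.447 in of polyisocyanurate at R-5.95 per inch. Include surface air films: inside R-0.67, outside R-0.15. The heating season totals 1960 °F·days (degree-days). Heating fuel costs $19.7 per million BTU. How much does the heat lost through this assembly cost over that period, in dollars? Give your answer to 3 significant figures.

0.783/3.6 = 0.2175
6.6 × 4.61 = 30.43
0.447 × 5.95 = 2.66
R_total = 0.67 + 0.2175 + 30.43 + 2.66 + 0.15 = 34.12 ft²·°F·h/BTU
E = A × HDD × 24 / R = 272 × 1960 × 24 / 34.12 = 375000 BTU
Cost = 375000/10⁶ × 19.7 = $7.387

7.39 dollars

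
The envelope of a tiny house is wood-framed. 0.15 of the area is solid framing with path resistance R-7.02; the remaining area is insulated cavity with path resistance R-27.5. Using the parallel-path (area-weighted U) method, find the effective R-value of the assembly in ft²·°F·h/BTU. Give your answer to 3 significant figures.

19.1 ft²·°F·h/BTU

U_eff = 0.85/27.5 + 0.15/7.02 = 0.03091 + 0.02137 = 0.05228
R_eff = 1/U_eff = 19.13 ft²·°F·h/BTU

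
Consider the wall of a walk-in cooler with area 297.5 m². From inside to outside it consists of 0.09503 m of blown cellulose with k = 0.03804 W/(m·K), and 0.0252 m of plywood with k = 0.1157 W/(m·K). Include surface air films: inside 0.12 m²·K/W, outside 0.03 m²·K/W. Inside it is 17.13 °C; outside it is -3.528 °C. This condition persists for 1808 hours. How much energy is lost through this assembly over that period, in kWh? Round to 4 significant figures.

3877 kWh

0.09503/0.03804 = 2.4982
0.0252/0.1157 = 0.2178
R_total = 0.12 + 2.4982 + 0.2178 + 0.03 = 2.866 m²·K/W
Q = 297.5 × (17.13 − (-3.528)) / 2.866 = 2144.4 W
E = 2144.4 W × 1808 h / 1000 = 3877.1 kWh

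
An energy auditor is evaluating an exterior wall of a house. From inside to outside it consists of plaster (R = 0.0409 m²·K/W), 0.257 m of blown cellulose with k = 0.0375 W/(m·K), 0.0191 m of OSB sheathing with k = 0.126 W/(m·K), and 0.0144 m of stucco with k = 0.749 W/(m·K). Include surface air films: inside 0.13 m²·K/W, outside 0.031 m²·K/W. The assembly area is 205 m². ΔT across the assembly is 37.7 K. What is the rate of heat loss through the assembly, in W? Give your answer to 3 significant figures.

0.257/0.0375 = 6.853
0.0191/0.126 = 0.1516
0.0144/0.749 = 0.01923
R_total = 0.13 + 0.0409 + 6.853 + 0.1516 + 0.01923 + 0.031 = 7.226 m²·K/W
Q = A·ΔT/R = 205 × 37.7 / 7.226 = 1070 W

1070 W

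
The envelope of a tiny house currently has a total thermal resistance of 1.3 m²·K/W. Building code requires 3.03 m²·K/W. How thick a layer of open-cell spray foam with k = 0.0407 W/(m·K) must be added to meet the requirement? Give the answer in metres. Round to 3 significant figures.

ΔR = 3.03 − 1.3 = 1.73 m²·K/W
L = ΔR × k = 1.73 × 0.0407 = 0.07041 m

0.0704 m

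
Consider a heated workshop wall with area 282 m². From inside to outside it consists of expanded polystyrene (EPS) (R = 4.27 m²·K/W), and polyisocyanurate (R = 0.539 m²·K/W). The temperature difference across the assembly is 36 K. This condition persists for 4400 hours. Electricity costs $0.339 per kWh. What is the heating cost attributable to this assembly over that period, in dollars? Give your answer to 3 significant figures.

3150 dollars

R_total = 4.27 + 0.539 = 4.809 m²·K/W
Q = 282 × 36 / 4.809 = 2111 W
E = 2111 W × 4400 h / 1000 = 9289 kWh
Cost = 9289 × 0.339 = $3149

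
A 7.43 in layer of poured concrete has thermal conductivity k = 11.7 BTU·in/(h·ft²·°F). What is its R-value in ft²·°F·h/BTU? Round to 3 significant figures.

0.635 ft²·°F·h/BTU

R = L/k = 7.43/11.7 = 0.635 ft²·°F·h/BTU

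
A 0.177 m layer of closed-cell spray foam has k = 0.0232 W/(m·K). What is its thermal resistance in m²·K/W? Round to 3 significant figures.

7.63 m²·K/W

R = L/k = 0.177/0.0232 = 7.629 m²·K/W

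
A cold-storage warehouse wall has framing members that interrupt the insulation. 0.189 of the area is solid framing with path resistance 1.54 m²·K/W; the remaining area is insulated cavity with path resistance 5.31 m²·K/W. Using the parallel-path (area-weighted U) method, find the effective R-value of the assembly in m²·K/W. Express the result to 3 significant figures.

U_eff = 0.811/5.31 + 0.189/1.54 = 0.1527 + 0.1227 = 0.2755
R_eff = 1/U_eff = 3.63 m²·K/W

3.63 m²·K/W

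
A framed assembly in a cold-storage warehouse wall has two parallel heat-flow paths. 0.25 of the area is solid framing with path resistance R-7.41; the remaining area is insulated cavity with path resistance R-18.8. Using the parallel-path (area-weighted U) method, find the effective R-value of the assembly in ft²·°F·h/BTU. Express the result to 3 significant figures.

13.6 ft²·°F·h/BTU

U_eff = 0.75/18.8 + 0.25/7.41 = 0.03989 + 0.03374 = 0.07363
R_eff = 1/U_eff = 13.58 ft²·°F·h/BTU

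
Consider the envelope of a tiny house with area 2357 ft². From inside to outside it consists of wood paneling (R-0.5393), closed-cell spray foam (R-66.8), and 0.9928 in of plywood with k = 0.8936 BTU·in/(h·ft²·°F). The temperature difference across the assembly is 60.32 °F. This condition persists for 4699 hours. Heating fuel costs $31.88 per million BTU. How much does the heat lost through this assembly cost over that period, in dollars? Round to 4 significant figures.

311.1 dollars

0.9928/0.8936 = 1.111
R_total = 0.5393 + 66.8 + 1.111 = 68.45 ft²·°F·h/BTU
Q = 2357 × 60.32 / 68.45 = 2077 BTU/h
E = 2077 × 4699 = 9760000 BTU
Cost = 9760000/10⁶ × 31.88 = $311.15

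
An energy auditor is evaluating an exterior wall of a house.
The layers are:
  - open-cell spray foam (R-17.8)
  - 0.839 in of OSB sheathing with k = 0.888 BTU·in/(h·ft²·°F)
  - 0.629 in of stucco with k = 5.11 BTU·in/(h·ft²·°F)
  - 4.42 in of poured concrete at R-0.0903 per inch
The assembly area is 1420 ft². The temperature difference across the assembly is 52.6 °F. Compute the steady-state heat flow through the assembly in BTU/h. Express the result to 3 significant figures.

3880 BTU/h

0.839/0.888 = 0.9448
0.629/5.11 = 0.1231
4.42 × 0.0903 = 0.3991
R_total = 17.8 + 0.9448 + 0.1231 + 0.3991 = 19.27 ft²·°F·h/BTU
Q = A·ΔT/R = 1420 × 52.6 / 19.27 = 3877 BTU/h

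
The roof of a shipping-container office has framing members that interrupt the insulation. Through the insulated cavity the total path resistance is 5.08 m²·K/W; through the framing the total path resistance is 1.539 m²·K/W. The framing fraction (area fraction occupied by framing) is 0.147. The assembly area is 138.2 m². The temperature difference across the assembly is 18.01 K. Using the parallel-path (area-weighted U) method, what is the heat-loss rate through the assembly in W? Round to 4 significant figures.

655.7 W

U_eff = 0.853/5.08 + 0.147/1.539 = 0.16791 + 0.095517 = 0.26343
R_eff = 1/U_eff = 3.7961 m²·K/W
Q = 138.2 × 18.01 / 3.7961 = 655.67 W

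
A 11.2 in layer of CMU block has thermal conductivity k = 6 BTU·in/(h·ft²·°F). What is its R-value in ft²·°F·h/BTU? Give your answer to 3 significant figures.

R = L/k = 11.2/6 = 1.867 ft²·°F·h/BTU

1.87 ft²·°F·h/BTU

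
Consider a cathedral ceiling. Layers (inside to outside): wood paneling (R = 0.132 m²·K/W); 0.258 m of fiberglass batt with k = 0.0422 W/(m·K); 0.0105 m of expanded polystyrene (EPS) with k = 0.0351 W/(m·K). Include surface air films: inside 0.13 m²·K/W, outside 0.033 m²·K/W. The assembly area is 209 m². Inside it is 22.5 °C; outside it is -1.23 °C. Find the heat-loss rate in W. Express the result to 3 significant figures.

0.258/0.0422 = 6.114
0.0105/0.0351 = 0.2991
R_total = 0.13 + 0.132 + 6.114 + 0.2991 + 0.033 = 6.708 m²·K/W
Q = A·ΔT/R = 209 × (22.5 − (-1.23)) / 6.708 = 739.4 W

739 W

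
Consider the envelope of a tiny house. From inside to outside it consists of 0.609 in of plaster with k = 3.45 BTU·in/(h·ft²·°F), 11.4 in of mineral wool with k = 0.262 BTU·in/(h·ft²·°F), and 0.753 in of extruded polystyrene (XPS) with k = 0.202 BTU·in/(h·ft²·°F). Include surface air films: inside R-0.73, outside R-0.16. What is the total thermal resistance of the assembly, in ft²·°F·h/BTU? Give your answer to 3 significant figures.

48.3 ft²·°F·h/BTU

0.609/3.45 = 0.1765
11.4/0.262 = 43.51
0.753/0.202 = 3.728
R_total = 0.73 + 0.1765 + 43.51 + 3.728 + 0.16 = 48.31 ft²·°F·h/BTU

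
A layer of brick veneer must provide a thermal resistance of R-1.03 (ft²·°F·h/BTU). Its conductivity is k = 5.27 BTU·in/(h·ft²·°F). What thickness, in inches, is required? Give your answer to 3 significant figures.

L = R × k = 1.03 × 5.27 = 5.428 in

5.43 in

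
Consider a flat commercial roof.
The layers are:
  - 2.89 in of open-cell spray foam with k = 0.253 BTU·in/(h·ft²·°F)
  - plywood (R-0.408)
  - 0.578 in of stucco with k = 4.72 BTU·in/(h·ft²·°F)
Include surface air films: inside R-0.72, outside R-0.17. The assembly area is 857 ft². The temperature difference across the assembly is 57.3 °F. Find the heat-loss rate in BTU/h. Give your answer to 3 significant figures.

2.89/0.253 = 11.42
0.578/4.72 = 0.1225
R_total = 0.72 + 11.42 + 0.408 + 0.1225 + 0.17 = 12.84 ft²·°F·h/BTU
Q = A·ΔT/R = 857 × 57.3 / 12.84 = 3823 BTU/h

3820 BTU/h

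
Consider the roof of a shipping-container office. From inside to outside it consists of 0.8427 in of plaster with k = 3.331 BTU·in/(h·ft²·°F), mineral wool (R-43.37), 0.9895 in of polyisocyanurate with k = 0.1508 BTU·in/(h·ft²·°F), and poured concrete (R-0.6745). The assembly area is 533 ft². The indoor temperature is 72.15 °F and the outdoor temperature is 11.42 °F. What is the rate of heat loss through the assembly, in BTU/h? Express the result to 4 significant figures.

636.4 BTU/h

0.8427/3.331 = 0.25299
0.9895/0.1508 = 6.5617
R_total = 0.25299 + 43.37 + 6.5617 + 0.6745 = 50.859 ft²·°F·h/BTU
Q = A·ΔT/R = 533 × (72.15 − 11.42) / 50.859 = 636.45 BTU/h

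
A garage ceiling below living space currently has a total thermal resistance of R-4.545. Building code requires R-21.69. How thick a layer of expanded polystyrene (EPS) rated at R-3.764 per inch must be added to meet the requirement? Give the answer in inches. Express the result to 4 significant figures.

4.555 in

ΔR = 21.69 − 4.545 = 17.145 ft²·°F·h/BTU
L = ΔR / (R/in) = 17.145/3.764 = 4.555 in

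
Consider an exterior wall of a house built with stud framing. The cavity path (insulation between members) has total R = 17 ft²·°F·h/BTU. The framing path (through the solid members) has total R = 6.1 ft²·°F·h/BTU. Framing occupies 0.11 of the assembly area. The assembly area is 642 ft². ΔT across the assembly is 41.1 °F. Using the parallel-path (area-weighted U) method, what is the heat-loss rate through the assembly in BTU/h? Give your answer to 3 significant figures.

1860 BTU/h

U_eff = 0.89/17 + 0.11/6.1 = 0.05235 + 0.01803 = 0.07039
R_eff = 1/U_eff = 14.21 ft²·°F·h/BTU
Q = 642 × 41.1 / 14.21 = 1857 BTU/h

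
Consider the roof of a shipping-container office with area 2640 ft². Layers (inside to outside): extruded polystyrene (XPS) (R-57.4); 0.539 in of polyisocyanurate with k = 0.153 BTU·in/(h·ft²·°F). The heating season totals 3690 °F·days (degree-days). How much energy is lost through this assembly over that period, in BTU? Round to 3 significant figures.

3840000 BTU

0.539/0.153 = 3.523
R_total = 57.4 + 3.523 = 60.92 ft²·°F·h/BTU
E = A × HDD × 24 / R = 2640 × 3690 × 24 / 60.92 = 3838000 BTU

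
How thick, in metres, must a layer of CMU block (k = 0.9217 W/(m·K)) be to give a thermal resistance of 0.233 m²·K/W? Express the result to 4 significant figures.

0.2148 m

L = R·k = 0.233 × 0.9217 = 0.21476 m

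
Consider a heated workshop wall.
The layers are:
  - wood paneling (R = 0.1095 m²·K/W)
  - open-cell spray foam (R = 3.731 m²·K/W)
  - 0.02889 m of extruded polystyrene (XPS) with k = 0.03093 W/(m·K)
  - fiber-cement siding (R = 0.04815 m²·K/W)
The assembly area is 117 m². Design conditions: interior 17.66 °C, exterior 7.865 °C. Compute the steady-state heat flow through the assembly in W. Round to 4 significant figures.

0.02889/0.03093 = 0.93404
R_total = 0.1095 + 3.731 + 0.93404 + 0.04815 = 4.8227 m²·K/W
Q = A·ΔT/R = 117 × (17.66 − 7.865) / 4.8227 = 237.63 W

237.6 W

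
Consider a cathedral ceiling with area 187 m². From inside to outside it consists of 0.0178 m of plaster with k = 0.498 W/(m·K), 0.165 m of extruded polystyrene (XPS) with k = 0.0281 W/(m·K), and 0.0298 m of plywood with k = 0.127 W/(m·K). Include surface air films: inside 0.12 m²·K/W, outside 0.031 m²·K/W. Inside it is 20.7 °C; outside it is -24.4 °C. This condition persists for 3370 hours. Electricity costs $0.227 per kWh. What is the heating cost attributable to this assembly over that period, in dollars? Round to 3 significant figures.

0.0178/0.498 = 0.03574
0.165/0.0281 = 5.872
0.0298/0.127 = 0.2346
R_total = 0.12 + 0.03574 + 5.872 + 0.2346 + 0.031 = 6.293 m²·K/W
Q = 187 × (20.7 − (-24.4)) / 6.293 = 1340 W
E = 1340 W × 3370 h / 1000 = 4516 kWh
Cost = 4516 × 0.227 = $1025

1030 dollars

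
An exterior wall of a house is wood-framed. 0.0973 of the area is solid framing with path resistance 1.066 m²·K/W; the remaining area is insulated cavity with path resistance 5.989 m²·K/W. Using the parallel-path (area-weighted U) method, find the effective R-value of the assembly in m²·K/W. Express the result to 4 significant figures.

U_eff = 0.9027/5.989 + 0.0973/1.066 = 0.15073 + 0.091276 = 0.242
R_eff = 1/U_eff = 4.1322 m²·K/W

4.132 m²·K/W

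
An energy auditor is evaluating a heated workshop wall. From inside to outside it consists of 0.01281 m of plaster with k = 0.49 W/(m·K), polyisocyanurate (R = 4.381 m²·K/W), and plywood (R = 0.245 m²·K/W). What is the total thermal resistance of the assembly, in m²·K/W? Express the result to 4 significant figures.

0.01281/0.49 = 0.026143
R_total = 0.026143 + 4.381 + 0.245 = 4.6521 m²·K/W

4.652 m²·K/W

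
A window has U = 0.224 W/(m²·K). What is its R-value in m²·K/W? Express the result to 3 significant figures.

R = 1/U = 1/0.224 = 4.464

4.46 m²·K/W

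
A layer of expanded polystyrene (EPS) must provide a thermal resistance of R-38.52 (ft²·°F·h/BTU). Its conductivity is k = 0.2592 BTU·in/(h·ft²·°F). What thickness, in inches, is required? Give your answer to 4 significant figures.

L = R × k = 38.52 × 0.2592 = 9.9844 in

9.984 in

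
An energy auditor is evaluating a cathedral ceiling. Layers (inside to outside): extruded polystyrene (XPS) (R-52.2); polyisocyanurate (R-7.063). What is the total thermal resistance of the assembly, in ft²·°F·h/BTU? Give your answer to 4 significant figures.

R_total = 52.2 + 7.063 = 59.263 ft²·°F·h/BTU

59.26 ft²·°F·h/BTU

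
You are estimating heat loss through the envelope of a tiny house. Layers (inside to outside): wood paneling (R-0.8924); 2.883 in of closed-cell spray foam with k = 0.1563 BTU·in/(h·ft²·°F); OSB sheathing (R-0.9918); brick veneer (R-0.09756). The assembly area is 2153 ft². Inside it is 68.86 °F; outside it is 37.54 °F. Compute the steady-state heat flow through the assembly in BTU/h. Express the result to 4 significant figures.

2.883/0.1563 = 18.445
R_total = 0.8924 + 18.445 + 0.9918 + 0.09756 = 20.427 ft²·°F·h/BTU
Q = A·ΔT/R = 2153 × (68.86 − 37.54) / 20.427 = 3301.1 BTU/h

3301 BTU/h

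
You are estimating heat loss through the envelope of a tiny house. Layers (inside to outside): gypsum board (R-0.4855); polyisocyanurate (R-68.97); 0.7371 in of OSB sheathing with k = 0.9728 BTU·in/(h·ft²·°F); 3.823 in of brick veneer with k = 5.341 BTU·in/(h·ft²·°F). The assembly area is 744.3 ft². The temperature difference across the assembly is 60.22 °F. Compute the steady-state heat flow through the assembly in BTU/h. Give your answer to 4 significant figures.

0.7371/0.9728 = 0.75771
3.823/5.341 = 0.71578
R_total = 0.4855 + 68.97 + 0.75771 + 0.71578 = 70.929 ft²·°F·h/BTU
Q = A·ΔT/R = 744.3 × 60.22 / 70.929 = 631.92 BTU/h

631.9 BTU/h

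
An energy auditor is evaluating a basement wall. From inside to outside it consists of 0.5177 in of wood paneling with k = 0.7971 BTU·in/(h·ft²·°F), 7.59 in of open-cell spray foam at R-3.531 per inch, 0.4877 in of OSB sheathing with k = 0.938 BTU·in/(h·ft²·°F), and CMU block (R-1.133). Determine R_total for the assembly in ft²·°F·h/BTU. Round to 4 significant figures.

0.5177/0.7971 = 0.64948
7.59 × 3.531 = 26.8
0.4877/0.938 = 0.51994
R_total = 0.64948 + 26.8 + 0.51994 + 1.133 = 29.103 ft²·°F·h/BTU

29.10 ft²·°F·h/BTU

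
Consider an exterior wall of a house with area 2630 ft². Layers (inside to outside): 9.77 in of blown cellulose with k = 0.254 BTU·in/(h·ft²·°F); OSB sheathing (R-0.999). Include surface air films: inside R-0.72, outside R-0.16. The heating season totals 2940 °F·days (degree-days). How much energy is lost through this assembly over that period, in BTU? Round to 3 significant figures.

9.77/0.254 = 38.46
R_total = 0.72 + 38.46 + 0.999 + 0.16 = 40.34 ft²·°F·h/BTU
E = A × HDD × 24 / R = 2630 × 2940 × 24 / 40.34 = 4600000 BTU

4600000 BTU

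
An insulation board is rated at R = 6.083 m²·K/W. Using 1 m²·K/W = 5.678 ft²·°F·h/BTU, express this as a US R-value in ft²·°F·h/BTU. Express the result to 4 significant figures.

R_US = 6.083 × 5.678 = 34.539

34.54 ft²·°F·h/BTU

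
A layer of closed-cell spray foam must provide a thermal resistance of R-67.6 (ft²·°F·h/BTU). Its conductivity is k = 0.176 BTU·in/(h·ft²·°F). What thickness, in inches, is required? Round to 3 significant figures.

11.9 in

L = R × k = 67.6 × 0.176 = 11.9 in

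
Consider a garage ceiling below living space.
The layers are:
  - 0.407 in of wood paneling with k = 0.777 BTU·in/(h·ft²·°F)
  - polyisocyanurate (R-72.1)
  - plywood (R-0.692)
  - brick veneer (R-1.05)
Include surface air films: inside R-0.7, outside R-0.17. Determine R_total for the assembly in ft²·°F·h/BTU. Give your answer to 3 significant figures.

75.2 ft²·°F·h/BTU

0.407/0.777 = 0.5238
R_total = 0.7 + 0.5238 + 72.1 + 0.692 + 1.05 + 0.17 = 75.24 ft²·°F·h/BTU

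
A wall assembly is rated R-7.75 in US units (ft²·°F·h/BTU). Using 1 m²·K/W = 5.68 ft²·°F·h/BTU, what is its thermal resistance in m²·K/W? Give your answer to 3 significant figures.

1.36 m²·K/W

R_SI = 7.75/5.68 = 1.364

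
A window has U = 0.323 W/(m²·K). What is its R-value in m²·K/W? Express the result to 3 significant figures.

3.10 m²·K/W

R = 1/U = 1/0.323 = 3.096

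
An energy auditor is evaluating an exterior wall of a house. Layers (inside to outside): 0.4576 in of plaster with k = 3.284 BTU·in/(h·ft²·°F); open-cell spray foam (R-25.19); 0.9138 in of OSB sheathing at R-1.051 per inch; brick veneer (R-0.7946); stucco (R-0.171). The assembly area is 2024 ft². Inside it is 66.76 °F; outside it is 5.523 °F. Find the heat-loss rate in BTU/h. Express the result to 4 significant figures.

0.4576/3.284 = 0.13934
0.9138 × 1.051 = 0.9604
R_total = 0.13934 + 25.19 + 0.9604 + 0.7946 + 0.171 = 27.255 ft²·°F·h/BTU
Q = A·ΔT/R = 2024 × (66.76 − 5.523) / 27.255 = 4547.5 BTU/h

4548 BTU/h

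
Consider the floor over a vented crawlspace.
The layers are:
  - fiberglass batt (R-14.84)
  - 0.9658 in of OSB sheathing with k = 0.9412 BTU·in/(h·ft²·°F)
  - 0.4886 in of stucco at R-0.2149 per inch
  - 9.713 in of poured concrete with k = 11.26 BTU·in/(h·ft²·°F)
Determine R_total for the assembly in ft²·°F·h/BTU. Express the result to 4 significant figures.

16.83 ft²·°F·h/BTU

0.9658/0.9412 = 1.0261
0.4886 × 0.2149 = 0.105
9.713/11.26 = 0.86261
R_total = 14.84 + 1.0261 + 0.105 + 0.86261 = 16.834 ft²·°F·h/BTU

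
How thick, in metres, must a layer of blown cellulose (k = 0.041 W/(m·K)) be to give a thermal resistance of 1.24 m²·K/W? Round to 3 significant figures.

0.0508 m

L = R·k = 1.24 × 0.041 = 0.05084 m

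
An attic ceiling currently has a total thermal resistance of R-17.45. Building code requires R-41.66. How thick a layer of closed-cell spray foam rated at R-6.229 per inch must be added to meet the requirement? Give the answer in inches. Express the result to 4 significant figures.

ΔR = 41.66 − 17.45 = 24.21 ft²·°F·h/BTU
L = ΔR / (R/in) = 24.21/6.229 = 3.8867 in

3.887 in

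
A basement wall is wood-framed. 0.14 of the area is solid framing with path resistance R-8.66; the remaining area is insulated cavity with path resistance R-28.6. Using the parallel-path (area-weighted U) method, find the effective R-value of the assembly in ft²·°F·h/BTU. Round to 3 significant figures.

21.6 ft²·°F·h/BTU

U_eff = 0.86/28.6 + 0.14/8.66 = 0.03007 + 0.01617 = 0.04624
R_eff = 1/U_eff = 21.63 ft²·°F·h/BTU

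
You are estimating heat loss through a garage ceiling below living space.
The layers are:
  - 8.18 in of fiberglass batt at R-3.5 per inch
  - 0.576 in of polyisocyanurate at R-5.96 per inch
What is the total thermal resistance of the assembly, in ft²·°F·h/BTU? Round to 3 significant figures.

8.18 × 3.5 = 28.63
0.576 × 5.96 = 3.433
R_total = 28.63 + 3.433 = 32.06 ft²·°F·h/BTU

32.1 ft²·°F·h/BTU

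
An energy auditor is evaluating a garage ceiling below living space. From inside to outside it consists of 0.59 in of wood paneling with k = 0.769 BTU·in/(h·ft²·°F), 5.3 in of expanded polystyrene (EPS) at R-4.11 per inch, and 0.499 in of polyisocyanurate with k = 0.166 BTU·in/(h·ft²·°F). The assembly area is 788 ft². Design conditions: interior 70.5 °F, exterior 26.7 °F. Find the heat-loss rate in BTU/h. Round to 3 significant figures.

1350 BTU/h

0.59/0.769 = 0.7672
5.3 × 4.11 = 21.78
0.499/0.166 = 3.006
R_total = 0.7672 + 21.78 + 3.006 = 25.56 ft²·°F·h/BTU
Q = A·ΔT/R = 788 × (70.5 − 26.7) / 25.56 = 1351 BTU/h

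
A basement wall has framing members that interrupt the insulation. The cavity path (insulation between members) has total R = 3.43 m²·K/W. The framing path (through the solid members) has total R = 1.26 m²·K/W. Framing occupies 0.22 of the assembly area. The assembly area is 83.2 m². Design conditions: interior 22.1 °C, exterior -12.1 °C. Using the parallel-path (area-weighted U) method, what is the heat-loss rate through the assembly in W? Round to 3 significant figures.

1140 W

U_eff = 0.78/3.43 + 0.22/1.26 = 0.2274 + 0.1746 = 0.402
R_eff = 1/U_eff = 2.488 m²·K/W
Q = 83.2 × (22.1 − (-12.1)) / 2.488 = 1144 W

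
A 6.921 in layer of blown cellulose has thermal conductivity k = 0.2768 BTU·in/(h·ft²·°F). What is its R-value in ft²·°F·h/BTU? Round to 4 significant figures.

25.00 ft²·°F·h/BTU

R = L/k = 6.921/0.2768 = 25.004 ft²·°F·h/BTU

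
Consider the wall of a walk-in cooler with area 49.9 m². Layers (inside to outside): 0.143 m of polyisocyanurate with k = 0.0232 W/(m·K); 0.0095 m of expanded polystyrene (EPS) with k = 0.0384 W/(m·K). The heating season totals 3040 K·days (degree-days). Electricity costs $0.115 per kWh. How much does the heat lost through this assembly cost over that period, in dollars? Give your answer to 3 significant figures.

65.3 dollars

0.143/0.0232 = 6.164
0.0095/0.0384 = 0.2474
R_total = 6.164 + 0.2474 = 6.411 m²·K/W
E = A × HDD × 24 / R / 1000 = 49.9 × 3040 × 24 / 6.411 / 1000 = 567.9 kWh
Cost = 567.9 × 0.115 = $65.3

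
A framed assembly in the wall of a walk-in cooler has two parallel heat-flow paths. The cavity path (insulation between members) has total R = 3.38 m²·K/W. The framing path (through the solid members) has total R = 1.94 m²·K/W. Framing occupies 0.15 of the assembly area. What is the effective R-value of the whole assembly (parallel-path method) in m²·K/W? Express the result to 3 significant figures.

U_eff = 0.85/3.38 + 0.15/1.94 = 0.2515 + 0.07732 = 0.3288
R_eff = 1/U_eff = 3.041 m²·K/W

3.04 m²·K/W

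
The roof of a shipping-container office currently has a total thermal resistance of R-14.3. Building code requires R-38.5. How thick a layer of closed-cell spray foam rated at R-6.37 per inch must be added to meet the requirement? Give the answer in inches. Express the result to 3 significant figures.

3.80 in

ΔR = 38.5 − 14.3 = 24.2 ft²·°F·h/BTU
L = ΔR / (R/in) = 24.2/6.37 = 3.799 in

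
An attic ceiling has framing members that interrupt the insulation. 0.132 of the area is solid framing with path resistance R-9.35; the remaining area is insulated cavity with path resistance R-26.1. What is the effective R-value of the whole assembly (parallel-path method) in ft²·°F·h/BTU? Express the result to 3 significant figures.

21.1 ft²·°F·h/BTU

U_eff = 0.868/26.1 + 0.132/9.35 = 0.03326 + 0.01412 = 0.04737
R_eff = 1/U_eff = 21.11 ft²·°F·h/BTU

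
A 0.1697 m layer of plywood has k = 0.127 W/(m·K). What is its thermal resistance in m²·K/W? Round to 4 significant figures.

1.336 m²·K/W

R = L/k = 0.1697/0.127 = 1.3362 m²·K/W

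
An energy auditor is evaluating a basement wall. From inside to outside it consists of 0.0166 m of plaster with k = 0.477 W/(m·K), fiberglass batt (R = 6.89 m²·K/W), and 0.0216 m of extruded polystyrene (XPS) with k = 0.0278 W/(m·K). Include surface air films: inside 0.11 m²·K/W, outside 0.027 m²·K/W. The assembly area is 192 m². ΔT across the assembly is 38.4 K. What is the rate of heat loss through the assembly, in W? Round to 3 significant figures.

0.0166/0.477 = 0.0348
0.0216/0.0278 = 0.777
R_total = 0.11 + 0.0348 + 6.89 + 0.777 + 0.027 = 7.839 m²·K/W
Q = A·ΔT/R = 192 × 38.4 / 7.839 = 940.6 W

941 W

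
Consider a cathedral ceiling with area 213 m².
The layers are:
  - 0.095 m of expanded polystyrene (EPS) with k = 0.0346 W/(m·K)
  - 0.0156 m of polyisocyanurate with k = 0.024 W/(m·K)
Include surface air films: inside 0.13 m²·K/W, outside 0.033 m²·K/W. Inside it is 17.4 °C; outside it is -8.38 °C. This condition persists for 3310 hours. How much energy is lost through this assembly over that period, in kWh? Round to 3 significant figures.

0.095/0.0346 = 2.746
0.0156/0.024 = 0.65
R_total = 0.13 + 2.746 + 0.65 + 0.033 = 3.559 m²·K/W
Q = 213 × (17.4 − (-8.38)) / 3.559 = 1543 W
E = 1543 W × 3310 h / 1000 = 5107 kWh

5110 kWh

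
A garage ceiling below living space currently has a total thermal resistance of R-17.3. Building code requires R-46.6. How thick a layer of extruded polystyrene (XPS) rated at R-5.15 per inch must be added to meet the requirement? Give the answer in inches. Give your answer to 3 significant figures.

5.69 in

ΔR = 46.6 − 17.3 = 29.3 ft²·°F·h/BTU
L = ΔR / (R/in) = 29.3/5.15 = 5.689 in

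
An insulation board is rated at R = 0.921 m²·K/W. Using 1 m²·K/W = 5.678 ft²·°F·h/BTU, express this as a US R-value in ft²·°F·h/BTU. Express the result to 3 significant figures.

R_US = 0.921 × 5.678 = 5.229

5.23 ft²·°F·h/BTU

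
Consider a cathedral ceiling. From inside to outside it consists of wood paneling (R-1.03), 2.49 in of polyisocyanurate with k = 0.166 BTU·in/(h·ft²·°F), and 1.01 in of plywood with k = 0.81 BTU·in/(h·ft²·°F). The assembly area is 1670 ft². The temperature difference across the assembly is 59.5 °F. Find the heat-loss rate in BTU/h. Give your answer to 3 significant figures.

2.49/0.166 = 15
1.01/0.81 = 1.247
R_total = 1.03 + 15 + 1.247 = 17.28 ft²·°F·h/BTU
Q = A·ΔT/R = 1670 × 59.5 / 17.28 = 5751 BTU/h

5750 BTU/h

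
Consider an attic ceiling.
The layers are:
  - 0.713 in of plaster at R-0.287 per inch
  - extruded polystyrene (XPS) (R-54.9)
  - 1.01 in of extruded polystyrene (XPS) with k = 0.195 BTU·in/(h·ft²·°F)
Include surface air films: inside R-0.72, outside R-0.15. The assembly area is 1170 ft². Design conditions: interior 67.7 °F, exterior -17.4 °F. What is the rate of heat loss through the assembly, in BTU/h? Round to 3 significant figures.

0.713 × 0.287 = 0.2046
1.01/0.195 = 5.179
R_total = 0.72 + 0.2046 + 54.9 + 5.179 + 0.15 = 61.15 ft²·°F·h/BTU
Q = A·ΔT/R = 1170 × (67.7 − (-17.4)) / 61.15 = 1628 BTU/h

1630 BTU/h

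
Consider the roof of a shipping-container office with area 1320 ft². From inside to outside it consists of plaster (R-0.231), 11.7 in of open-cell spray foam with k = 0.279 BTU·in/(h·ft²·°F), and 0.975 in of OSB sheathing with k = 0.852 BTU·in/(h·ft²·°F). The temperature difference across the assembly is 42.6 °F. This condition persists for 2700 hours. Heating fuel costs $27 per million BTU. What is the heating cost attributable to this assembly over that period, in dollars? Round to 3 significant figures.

94.6 dollars

11.7/0.279 = 41.94
0.975/0.852 = 1.144
R_total = 0.231 + 41.94 + 1.144 = 43.31 ft²·°F·h/BTU
Q = 1320 × 42.6 / 43.31 = 1298 BTU/h
E = 1298 × 2700 = 3506000 BTU
Cost = 3506000/10⁶ × 27 = $94.65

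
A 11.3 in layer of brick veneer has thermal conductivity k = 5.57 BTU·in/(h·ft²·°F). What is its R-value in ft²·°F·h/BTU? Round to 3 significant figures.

R = L/k = 11.3/5.57 = 2.029 ft²·°F·h/BTU

2.03 ft²·°F·h/BTU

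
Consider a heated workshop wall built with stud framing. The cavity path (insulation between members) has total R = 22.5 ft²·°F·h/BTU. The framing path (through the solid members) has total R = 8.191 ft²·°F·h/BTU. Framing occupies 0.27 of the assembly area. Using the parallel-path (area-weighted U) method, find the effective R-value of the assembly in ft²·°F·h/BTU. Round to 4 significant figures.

U_eff = 0.73/22.5 + 0.27/8.191 = 0.032444 + 0.032963 = 0.065407
R_eff = 1/U_eff = 15.289 ft²·°F·h/BTU

15.29 ft²·°F·h/BTU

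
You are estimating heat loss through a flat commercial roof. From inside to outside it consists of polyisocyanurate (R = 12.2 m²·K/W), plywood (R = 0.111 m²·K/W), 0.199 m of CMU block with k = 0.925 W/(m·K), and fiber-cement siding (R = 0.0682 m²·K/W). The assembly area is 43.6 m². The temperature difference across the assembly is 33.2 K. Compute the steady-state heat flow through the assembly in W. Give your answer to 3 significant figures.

0.199/0.925 = 0.2151
R_total = 12.2 + 0.111 + 0.2151 + 0.0682 = 12.59 m²·K/W
Q = A·ΔT/R = 43.6 × 33.2 / 12.59 = 114.9 W

115 W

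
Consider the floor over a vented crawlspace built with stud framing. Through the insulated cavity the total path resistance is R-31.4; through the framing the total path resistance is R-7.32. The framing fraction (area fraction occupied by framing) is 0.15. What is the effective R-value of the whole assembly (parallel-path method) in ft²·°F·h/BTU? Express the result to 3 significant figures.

U_eff = 0.85/31.4 + 0.15/7.32 = 0.02707 + 0.02049 = 0.04756
R_eff = 1/U_eff = 21.03 ft²·°F·h/BTU

21.0 ft²·°F·h/BTU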